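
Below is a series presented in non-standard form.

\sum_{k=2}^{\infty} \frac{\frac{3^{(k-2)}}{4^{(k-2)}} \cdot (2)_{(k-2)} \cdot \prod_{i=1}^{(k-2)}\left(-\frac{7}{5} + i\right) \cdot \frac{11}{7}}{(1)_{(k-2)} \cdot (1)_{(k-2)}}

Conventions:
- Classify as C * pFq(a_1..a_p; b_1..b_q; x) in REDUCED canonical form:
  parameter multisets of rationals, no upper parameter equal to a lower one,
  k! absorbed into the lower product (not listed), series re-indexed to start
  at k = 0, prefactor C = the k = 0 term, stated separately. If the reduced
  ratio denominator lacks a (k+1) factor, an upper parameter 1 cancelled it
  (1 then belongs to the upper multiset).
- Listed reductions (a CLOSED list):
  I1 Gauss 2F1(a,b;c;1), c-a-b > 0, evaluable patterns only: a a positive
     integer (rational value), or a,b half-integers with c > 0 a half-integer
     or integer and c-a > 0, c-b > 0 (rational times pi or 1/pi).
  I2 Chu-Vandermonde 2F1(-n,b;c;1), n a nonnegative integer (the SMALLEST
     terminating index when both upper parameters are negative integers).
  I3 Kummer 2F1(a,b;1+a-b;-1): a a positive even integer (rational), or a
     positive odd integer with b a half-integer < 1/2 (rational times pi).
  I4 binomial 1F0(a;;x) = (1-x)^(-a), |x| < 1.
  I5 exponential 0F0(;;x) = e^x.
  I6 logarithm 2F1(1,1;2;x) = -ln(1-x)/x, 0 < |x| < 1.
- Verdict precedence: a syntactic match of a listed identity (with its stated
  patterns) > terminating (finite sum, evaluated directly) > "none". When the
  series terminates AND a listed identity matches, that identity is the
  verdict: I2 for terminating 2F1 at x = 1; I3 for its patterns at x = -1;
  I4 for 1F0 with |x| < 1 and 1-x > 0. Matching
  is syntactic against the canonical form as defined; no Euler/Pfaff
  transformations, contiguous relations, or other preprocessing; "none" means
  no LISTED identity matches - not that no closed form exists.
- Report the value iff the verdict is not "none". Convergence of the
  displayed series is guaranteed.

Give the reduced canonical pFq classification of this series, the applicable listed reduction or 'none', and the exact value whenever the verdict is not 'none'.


With C = \frac{11}{7}: the canonical form is 2F1(-\frac{2}{5}, 2; 1; \frac{3}{4}). Verdict: none. No listed pattern accepts 2F1(-\frac{2}{5}, 2; 1; \frac{3}{4}).

Key step: from the first term \frac{11}{7}: (1)_k (C = 11/7, x = 3/4) is k! itself.
Consecutive-term ratio: r(k) = \frac{3}{4} * (k-\frac{2}{5}) (k+2) / [(k+1) (k+1)] - rational; roots negated = parameters, x = \frac{3}{4}, C = \frac{11}{7}.


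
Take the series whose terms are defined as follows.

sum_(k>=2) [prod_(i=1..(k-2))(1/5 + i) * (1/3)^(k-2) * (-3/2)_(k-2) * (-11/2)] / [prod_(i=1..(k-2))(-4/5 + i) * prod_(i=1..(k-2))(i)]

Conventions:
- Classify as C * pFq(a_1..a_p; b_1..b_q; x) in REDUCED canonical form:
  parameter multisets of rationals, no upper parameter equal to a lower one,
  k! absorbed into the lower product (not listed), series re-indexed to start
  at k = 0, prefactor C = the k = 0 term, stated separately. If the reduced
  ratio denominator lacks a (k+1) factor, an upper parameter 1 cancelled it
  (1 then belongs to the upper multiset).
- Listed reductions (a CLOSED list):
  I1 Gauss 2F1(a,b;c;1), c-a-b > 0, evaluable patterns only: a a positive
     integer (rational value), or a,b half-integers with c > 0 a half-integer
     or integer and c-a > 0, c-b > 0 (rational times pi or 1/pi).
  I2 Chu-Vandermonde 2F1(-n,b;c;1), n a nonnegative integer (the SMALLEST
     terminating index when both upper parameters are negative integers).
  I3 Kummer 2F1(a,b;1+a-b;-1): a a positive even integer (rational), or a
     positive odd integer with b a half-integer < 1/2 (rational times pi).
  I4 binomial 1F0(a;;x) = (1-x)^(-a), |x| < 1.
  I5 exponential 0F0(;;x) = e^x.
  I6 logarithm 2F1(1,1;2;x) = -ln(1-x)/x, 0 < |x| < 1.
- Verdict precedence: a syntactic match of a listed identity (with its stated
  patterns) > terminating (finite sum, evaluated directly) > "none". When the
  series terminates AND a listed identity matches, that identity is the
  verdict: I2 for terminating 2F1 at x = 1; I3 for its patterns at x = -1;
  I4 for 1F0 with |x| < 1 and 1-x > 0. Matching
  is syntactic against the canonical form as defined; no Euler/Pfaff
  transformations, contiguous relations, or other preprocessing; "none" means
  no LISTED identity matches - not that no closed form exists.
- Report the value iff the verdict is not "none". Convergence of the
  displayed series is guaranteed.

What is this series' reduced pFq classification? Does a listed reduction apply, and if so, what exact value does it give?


With C = -11/2: the canonical form is 2F1(-3/2, 6/5; 1/5; 1/3). Verdict: none. Every listed pattern misses the 2F1 form at 1/3, upper {-3/2, 6/5}.

Structural cue: t_0 being -11/2, the lower running product (C = -11/2, x = 1/3) is a rising factorial.
Ratio: r(k) = (1/3) * (k-3/2) (k+6/5) / [(k+1/5) (k+1)] - poly over poly, x = (1/3) from leading terms; C = -11/2 at k = 0.


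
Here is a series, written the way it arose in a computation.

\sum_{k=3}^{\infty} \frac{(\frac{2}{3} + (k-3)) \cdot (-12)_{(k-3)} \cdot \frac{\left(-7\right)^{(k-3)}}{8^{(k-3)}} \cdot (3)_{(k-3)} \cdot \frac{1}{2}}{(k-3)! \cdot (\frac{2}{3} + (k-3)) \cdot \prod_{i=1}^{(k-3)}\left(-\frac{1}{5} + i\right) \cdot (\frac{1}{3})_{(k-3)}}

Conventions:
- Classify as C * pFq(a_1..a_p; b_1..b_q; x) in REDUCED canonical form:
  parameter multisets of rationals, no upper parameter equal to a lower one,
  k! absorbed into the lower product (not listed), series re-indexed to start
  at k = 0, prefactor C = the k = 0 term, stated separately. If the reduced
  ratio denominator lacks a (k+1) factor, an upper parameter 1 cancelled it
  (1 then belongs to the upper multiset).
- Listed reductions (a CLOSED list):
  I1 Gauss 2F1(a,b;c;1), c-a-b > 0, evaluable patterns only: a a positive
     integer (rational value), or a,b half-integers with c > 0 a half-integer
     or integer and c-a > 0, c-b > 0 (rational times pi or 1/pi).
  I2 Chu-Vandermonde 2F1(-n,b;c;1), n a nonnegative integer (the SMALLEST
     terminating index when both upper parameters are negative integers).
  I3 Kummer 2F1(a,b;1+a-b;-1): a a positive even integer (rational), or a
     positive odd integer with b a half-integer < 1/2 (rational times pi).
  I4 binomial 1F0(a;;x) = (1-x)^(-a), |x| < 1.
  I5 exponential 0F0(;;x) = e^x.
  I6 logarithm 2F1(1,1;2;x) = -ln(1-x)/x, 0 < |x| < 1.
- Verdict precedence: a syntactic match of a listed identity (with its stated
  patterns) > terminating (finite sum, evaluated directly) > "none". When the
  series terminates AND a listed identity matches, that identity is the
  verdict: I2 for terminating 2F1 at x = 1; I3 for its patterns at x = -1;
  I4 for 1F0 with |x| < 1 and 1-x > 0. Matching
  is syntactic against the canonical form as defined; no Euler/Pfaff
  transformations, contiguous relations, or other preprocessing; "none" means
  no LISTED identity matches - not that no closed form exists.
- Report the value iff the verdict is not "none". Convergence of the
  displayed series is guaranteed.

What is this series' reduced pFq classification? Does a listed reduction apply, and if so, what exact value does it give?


Prefactor \frac{1}{2}, argument -\frac{7}{8}: 2F2 with upper {-12, 3} over lower {\frac{1}{3}, \frac{4}{5}}. Verdict: terminating - no listed pattern fits, but -12 in the upper list cuts the series at k = 12; direct evaluation. Exact value: \frac{9223324379846968955246307719623}{2895582409704417387616403456}.

Key observation: with t_0 = \frac{1}{2}, the lower running product (C = 1/2) is a rising factorial.
Ratio: r(k) = -\frac{7}{8} * (k-12) (k+3) / [(k+\frac{1}{3}) (k+\frac{4}{5}) (k+1)] - poly over poly, x = -\frac{7}{8} from leading terms; C = \frac{1}{2} at k = 0.


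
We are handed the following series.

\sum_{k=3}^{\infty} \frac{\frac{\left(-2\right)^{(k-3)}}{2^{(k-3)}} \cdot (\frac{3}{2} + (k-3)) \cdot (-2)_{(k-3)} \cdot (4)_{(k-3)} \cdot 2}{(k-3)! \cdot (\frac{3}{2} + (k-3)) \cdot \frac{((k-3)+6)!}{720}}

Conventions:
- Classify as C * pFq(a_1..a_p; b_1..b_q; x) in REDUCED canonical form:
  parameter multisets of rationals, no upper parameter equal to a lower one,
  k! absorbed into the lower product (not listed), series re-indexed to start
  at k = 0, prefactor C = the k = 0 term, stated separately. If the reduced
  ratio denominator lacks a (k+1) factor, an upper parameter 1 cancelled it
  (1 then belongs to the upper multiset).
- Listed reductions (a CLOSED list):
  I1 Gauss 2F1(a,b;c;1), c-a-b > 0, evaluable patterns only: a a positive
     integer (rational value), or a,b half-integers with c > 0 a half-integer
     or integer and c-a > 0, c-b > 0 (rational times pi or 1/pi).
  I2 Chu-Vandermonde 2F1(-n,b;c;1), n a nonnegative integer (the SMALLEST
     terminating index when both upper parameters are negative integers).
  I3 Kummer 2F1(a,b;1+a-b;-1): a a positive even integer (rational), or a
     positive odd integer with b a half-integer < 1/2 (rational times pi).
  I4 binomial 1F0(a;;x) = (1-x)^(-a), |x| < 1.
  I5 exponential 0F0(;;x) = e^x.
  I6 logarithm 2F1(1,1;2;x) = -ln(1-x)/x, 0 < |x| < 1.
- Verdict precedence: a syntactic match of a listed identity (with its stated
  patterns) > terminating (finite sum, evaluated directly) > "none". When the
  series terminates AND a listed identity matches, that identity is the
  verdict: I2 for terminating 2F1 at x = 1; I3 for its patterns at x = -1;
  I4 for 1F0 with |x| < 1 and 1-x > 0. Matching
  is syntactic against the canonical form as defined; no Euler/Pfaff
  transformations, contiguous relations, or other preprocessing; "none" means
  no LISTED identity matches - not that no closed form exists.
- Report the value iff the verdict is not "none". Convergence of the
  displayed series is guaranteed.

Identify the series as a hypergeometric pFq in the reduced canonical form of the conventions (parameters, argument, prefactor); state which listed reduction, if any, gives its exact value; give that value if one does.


Key observation: with t_0 = 2, the denominator's factorial ratio (prefactor 2) is a lower Pochhammer.
Ratio: r(k) = -1 * (k-2) (k+4) / [(k+7) (k+1)] ; factor over Q: parameters, x = -1, and C = 2.

The series (x = -1) is 2F1: upper {-2, 4}, lower {7}, prefactor 2. Verdict: the Kummer evaluation I3 applies (x = -1; c = 7 equals 1+a-b for upper {-2, 4}: listed pattern). Its exact value is 5.


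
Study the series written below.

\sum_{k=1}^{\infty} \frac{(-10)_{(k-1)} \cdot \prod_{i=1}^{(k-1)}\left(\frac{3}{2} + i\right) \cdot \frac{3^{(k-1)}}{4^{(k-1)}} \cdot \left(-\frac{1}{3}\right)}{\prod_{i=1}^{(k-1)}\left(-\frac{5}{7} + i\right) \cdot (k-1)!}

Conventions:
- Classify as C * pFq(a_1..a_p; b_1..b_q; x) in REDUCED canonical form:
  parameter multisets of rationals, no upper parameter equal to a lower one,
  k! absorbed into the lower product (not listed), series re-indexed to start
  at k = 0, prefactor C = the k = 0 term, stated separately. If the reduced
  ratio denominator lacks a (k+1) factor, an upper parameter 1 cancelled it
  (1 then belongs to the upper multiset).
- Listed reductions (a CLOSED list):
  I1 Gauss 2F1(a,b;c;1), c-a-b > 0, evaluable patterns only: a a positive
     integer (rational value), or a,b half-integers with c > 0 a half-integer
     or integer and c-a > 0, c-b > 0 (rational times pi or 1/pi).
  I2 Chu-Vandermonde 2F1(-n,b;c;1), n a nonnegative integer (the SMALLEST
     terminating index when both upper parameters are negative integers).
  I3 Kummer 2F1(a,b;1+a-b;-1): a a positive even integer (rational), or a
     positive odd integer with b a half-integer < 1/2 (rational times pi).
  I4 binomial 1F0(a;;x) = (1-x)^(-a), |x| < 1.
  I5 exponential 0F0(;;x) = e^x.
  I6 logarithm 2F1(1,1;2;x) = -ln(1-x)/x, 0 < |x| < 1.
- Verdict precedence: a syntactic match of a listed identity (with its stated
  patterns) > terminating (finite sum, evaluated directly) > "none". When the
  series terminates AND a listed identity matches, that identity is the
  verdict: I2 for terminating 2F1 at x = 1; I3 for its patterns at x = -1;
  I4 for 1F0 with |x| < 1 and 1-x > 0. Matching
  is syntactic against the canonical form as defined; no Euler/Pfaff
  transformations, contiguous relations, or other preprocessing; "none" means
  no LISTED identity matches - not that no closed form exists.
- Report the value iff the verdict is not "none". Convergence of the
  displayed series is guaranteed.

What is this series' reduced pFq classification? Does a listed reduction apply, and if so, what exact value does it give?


Key step: t_0 being -\frac{1}{3}, the lower running product (C = -1/3, x = 3/4) is a rising factorial.
Adjacent-term ratio: r(k) = \frac{3}{4} * (k-10) (k+\frac{5}{2}) / [(k+\frac{2}{7}) (k+1)] - rational in k. x = \frac{3}{4}; t_0 = -\frac{1}{3}; negate the roots.

The series (x = \frac{3}{4}) is 2F1: upper {-10, \frac{5}{2}}, lower {\frac{2}{7}}, prefactor -\frac{1}{3}. Verdict: terminating. (-10)_k vanishes past k = 10, leaving a 11-term sum, computed directly. Value: \frac{314127644173843}{40702271192825856}.


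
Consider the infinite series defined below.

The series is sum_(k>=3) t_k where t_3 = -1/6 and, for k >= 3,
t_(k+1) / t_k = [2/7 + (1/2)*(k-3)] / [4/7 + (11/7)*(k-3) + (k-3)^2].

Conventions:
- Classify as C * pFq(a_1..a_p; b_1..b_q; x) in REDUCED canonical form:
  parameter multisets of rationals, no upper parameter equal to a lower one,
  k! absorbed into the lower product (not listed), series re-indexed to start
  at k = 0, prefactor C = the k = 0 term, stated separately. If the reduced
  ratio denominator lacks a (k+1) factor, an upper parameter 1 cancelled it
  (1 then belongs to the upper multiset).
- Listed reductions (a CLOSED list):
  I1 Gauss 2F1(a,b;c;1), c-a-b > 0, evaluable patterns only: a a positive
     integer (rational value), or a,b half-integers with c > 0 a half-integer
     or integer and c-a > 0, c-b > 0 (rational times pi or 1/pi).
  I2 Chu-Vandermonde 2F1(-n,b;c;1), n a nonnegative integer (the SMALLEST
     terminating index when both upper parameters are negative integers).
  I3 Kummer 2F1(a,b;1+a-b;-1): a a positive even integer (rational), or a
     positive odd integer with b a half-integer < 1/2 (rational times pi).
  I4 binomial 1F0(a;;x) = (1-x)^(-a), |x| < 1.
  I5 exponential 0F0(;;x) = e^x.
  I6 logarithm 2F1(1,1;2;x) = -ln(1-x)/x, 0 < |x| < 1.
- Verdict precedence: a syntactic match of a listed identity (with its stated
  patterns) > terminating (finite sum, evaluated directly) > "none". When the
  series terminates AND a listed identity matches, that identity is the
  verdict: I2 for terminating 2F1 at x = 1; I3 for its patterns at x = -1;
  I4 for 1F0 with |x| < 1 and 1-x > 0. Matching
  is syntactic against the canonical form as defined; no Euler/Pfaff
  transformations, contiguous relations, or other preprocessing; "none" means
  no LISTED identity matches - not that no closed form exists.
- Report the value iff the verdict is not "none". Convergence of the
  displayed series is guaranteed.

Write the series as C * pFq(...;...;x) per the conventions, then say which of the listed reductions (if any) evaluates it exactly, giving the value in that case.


Canonical form: C = -1/6 times 0F0 with upper {-}, lower {-}, x = 1/2. Verdict: the I5 exponential reduction matches (the 0F0 exponential series at x = 1/2). Value: (-1/6) * e^(1/2).

Structural cue: t_0 being -1/6, factor the ratio over Q (C = -1/6, x = 1/2): negated roots = parameters.
Step ratio: r(k) = (1/2) * 1 / [(k+1)] - poly over poly, x = (1/2) from leading terms; C = -1/6 at k = 0.


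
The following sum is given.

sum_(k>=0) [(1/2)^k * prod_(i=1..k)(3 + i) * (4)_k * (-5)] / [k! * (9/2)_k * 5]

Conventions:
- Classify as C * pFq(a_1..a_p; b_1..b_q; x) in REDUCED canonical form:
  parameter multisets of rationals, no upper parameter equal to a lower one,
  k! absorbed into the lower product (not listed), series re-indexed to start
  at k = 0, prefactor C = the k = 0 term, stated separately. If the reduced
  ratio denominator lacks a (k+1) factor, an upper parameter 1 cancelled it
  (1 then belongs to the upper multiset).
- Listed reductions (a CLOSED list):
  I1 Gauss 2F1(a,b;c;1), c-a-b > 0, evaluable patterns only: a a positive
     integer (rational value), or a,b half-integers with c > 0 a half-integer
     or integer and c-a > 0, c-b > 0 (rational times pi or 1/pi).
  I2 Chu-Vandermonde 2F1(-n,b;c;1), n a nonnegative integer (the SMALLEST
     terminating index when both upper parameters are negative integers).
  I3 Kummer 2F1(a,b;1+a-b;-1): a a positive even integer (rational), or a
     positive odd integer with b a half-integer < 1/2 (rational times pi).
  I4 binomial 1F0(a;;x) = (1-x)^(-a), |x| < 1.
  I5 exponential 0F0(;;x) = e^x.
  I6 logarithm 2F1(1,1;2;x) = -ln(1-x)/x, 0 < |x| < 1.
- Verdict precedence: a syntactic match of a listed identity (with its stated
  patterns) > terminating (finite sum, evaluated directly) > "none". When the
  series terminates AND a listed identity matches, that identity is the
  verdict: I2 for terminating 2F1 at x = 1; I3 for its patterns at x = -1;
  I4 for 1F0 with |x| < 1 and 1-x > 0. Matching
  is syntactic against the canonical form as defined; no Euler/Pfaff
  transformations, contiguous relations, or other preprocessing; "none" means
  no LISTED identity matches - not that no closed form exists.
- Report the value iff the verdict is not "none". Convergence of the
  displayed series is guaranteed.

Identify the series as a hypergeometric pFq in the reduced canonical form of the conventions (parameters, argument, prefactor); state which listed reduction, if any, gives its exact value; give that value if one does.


Key observation: t_0 = -1 here, and the constant factors (C = -1) combine into one prefactor.
Adjacent-term ratio: r(k) = (1/2) * (k+4) (k+4) / [(k+9/2) (k+1)] - rational; roots negated = parameters, x = (1/2), C = -1.

At argument 1/2: a 2F1 with upper {4, 4}, lower {9/2}, scaled by C = -1. Verdict: none - this 2F1 at x = 1/2 matches no listed pattern, and upper {4, 4} holds no stopper.


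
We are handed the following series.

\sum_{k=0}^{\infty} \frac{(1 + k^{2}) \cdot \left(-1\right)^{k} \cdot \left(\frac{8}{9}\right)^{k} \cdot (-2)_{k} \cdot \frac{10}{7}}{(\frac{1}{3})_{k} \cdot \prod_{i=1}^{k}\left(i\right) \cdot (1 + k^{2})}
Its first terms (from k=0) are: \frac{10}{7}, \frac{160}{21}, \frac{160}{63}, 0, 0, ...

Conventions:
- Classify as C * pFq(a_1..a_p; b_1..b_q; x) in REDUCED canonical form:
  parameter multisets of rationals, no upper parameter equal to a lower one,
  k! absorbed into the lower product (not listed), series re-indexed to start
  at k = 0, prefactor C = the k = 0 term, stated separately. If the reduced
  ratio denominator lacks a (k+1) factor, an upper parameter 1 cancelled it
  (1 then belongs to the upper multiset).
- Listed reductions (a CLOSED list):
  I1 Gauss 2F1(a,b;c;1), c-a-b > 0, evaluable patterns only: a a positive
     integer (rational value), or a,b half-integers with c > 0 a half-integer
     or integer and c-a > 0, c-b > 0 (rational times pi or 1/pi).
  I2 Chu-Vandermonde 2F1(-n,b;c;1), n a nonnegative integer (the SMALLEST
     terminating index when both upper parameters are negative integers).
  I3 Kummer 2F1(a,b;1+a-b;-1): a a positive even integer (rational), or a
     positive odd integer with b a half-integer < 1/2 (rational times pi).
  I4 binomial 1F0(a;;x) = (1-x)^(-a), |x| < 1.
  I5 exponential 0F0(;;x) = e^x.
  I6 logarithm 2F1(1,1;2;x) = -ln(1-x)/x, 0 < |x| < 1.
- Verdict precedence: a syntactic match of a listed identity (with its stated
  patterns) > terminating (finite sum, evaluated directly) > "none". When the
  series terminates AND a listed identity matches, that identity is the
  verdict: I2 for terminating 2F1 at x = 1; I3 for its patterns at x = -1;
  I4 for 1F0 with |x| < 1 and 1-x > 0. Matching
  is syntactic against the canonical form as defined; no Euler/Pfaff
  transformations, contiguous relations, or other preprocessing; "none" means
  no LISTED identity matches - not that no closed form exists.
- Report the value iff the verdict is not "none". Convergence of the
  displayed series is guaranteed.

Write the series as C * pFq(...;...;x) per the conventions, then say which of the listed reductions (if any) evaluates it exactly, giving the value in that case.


Prefactor \frac{10}{7}, argument -\frac{8}{9}: 1F1 with upper {-2} over lower {\frac{1}{3}}. Verdict: terminating at k = 2: the factor (-2)_k kills every later term; summing the 3 survivors is exact. Sum: \frac{730}{63}.

The tell: with t_0 = \frac{10}{7}, the factor k^2 + 1 cancels (top and bottom), leaving C = 10/7, x = -8/9.
Ratio: r(k) = -\frac{8}{9} * (k-2) / [(k+\frac{1}{3}) (k+1)] ; factor over Q: parameters, x = -\frac{8}{9}, and C = \frac{10}{7}.


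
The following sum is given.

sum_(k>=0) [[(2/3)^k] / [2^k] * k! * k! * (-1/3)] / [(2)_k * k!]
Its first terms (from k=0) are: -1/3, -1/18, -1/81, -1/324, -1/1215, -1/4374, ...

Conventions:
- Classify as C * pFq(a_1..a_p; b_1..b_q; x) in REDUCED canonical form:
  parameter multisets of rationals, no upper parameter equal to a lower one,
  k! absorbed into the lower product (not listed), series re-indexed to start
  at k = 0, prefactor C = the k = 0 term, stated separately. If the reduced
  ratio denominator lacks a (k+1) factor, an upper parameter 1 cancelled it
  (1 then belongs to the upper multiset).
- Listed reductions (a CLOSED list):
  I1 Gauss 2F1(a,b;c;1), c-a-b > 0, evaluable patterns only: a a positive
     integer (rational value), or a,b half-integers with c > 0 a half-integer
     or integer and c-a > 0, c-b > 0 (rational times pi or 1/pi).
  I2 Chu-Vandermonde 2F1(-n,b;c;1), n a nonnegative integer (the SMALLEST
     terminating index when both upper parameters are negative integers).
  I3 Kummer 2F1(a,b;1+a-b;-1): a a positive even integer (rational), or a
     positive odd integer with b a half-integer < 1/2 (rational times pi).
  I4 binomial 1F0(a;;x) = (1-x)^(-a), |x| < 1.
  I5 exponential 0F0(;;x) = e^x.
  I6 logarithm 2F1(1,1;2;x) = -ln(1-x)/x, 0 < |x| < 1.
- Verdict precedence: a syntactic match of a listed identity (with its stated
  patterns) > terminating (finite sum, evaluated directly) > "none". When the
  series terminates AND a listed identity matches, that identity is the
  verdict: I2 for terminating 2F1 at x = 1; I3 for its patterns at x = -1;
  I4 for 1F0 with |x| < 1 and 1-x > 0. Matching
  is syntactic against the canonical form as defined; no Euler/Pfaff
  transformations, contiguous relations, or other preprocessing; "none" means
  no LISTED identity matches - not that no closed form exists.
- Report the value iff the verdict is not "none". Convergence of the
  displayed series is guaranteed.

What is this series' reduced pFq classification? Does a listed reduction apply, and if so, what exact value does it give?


The tell: t_0 = -1/3 here, and the factorial ratio (prefactor -1/3) (k+a-1)!/(a-1)! is a rising factorial (a)_k.
Consecutive-term ratio: r(k) = (1/3) * (k+1) (k+1) / [(k+2) (k+1)] - rational; roots negated = parameters, x = (1/3), C = -1/3.

The series (x = 1/3) is 2F1: upper {1, 1}, lower {2}, prefactor -1/3. Verdict: the I6 logarithm reduction applies (the logarithm: parameters (1,1;2), x = 1/3). Hence: ln(2/3).


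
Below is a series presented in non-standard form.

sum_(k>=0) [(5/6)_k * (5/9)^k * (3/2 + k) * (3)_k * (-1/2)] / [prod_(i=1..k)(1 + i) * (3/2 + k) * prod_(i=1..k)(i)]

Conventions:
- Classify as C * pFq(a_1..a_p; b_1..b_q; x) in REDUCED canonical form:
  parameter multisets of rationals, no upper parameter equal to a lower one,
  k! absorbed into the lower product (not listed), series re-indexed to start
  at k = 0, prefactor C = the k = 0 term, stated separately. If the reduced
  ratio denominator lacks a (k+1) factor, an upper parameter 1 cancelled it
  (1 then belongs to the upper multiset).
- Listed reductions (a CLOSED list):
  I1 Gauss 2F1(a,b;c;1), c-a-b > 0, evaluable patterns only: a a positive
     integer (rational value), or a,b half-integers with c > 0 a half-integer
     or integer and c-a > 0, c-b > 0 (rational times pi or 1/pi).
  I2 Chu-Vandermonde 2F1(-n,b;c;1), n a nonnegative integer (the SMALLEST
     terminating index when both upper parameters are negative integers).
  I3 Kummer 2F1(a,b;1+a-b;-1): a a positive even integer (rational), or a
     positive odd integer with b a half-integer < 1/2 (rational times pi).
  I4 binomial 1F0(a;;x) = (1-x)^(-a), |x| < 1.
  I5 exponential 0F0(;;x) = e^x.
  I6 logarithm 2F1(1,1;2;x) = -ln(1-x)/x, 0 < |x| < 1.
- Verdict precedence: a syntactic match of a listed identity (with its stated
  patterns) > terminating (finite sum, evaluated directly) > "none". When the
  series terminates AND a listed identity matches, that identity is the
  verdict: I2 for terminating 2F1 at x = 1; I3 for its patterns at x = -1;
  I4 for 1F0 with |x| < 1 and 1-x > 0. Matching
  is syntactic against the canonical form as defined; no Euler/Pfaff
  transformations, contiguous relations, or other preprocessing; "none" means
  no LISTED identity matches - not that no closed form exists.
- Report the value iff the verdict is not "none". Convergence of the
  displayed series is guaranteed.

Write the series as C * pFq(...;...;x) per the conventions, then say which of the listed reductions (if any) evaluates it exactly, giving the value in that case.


With C = -1/2: the canonical form is 2F1(5/6, 3; 2; 5/9). Verdict: none. A 2F1 with upper {5/6, 3} fits none of I1-I6 at x = 5/9; the sum runs forever.

The tell: with t_0 = -1/2, k + 3/2 divides numerator and denominator alike; C = -1/2, x = 5/9 after cancelling.
Step ratio: r(k) = (5/9) * (k+5/6) (k+3) / [(k+2) (k+1)] - rational in k, leading ratio (5/9); with t_0 = -1/2, classification follows.


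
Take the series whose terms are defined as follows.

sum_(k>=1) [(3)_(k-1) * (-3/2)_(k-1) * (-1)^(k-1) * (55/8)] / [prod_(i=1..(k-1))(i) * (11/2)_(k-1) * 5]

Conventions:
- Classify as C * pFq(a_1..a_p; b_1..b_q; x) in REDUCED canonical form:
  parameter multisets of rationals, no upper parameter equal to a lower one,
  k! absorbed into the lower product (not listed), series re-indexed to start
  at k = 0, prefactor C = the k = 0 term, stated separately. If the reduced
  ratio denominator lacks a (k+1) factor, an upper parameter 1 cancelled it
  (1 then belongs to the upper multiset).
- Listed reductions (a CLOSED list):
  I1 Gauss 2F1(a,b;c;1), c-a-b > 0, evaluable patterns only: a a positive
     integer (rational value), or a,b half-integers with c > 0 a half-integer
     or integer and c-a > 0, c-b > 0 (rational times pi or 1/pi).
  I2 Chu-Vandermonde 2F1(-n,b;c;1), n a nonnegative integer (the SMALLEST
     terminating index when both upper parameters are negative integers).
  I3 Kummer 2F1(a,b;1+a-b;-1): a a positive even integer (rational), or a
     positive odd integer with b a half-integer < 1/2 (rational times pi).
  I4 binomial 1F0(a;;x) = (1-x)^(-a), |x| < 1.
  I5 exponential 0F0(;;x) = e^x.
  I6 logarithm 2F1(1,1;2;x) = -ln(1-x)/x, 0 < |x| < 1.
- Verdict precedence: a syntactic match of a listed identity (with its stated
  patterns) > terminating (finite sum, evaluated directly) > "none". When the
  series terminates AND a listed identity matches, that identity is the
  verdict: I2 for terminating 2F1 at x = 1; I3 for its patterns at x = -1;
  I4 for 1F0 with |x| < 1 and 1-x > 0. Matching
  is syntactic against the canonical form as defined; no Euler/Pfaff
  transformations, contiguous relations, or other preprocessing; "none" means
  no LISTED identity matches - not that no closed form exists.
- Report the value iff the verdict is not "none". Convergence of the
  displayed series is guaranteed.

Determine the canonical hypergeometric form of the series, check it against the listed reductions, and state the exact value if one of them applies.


Reduced: x = -1, 2F1, upper = {-3/2, 3}, lower = {11/2}, C = 11/8. Verdict: the Kummer evaluation I3 fires (x = -1; c = 11/2 equals 1+a-b for upper {-3/2, 3}: listed pattern). Value: (3465/4096) * pi.

The tell: t_0 being 11/8, the constant factors (prefactor 11/8) combine into one prefactor.
Consecutive-term ratio: r(k) = (-1) * (k-3/2) (k+3) / [(k+11/2) (k+1)] - rational in k, leading ratio (-1); with t_0 = 11/8, classification follows.


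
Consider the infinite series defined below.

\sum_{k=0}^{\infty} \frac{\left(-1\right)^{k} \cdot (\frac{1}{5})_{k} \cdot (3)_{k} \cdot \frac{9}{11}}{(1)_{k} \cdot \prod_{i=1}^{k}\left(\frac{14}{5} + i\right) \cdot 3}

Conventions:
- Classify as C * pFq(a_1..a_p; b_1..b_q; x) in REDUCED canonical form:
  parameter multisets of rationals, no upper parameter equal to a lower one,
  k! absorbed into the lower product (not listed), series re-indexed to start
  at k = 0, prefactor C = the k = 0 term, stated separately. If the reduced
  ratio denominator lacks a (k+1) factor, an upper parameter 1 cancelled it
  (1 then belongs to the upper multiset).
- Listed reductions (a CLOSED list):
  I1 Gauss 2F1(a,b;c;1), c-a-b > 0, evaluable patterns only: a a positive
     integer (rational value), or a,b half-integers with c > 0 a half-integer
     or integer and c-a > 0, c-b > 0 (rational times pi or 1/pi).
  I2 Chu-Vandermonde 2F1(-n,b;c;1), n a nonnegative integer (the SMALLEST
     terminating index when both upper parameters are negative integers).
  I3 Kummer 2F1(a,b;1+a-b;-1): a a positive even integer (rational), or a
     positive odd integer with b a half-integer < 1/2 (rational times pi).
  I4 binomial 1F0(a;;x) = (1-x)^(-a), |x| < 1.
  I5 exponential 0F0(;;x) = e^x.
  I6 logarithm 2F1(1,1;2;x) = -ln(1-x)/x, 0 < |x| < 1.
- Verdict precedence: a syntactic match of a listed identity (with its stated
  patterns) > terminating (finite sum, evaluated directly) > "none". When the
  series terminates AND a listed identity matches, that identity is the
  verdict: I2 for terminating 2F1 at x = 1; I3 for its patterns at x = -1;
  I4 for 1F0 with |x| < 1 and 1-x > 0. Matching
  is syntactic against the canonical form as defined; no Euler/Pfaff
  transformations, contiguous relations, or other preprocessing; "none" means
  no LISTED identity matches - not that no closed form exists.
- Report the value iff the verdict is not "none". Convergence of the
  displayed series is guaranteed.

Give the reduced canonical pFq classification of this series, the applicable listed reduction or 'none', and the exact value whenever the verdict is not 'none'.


At argument -1: a 2F1 with upper {\frac{1}{5}, 3}, lower {\frac{19}{5}}, scaled by C = \frac{3}{11}. Verdict: none - at argument -1 the multisets {\frac{1}{5}, 3} ; {\frac{19}{5}} match no listed identity.

First insight: with t_0 = \frac{3}{11}, (1)_k (C = 3/11, x = -1) is k! itself.
Adjacent-term ratio: r(k) = -1 * (k+\frac{1}{5}) (k+3) / [(k+\frac{19}{5}) (k+1)] - rational in k, leading ratio -1; with t_0 = \frac{3}{11}, classification follows.


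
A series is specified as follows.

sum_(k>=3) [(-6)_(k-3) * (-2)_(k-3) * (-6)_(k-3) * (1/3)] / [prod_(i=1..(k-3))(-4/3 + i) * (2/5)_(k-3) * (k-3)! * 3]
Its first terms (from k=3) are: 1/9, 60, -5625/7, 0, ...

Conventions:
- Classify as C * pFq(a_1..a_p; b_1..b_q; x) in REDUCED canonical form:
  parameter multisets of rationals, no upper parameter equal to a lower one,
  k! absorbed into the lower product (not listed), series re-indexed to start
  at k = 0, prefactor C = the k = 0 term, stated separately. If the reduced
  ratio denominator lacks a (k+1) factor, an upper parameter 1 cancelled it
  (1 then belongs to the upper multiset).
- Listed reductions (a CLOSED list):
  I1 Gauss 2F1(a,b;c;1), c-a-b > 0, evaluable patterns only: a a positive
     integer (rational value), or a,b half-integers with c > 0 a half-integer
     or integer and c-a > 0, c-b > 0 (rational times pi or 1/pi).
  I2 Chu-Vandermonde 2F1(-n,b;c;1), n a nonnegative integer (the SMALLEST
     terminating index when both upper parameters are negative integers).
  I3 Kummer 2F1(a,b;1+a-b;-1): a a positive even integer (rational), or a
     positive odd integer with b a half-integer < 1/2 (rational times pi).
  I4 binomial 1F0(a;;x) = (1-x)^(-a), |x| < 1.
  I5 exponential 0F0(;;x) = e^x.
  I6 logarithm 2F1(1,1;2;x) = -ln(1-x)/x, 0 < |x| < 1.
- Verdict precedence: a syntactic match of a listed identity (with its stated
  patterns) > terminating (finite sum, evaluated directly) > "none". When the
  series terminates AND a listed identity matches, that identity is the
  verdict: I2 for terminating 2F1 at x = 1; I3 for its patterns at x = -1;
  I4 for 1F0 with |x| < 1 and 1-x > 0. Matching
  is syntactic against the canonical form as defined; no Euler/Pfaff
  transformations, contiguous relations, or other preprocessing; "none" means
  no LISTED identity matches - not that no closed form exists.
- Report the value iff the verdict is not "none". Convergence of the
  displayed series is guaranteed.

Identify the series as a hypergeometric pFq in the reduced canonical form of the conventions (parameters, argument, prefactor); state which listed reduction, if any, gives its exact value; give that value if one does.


Reduced: x = 1, 3F2, upper = {-6, -6, -2}, lower = {-1/3, 2/5}, C = 1/9. Verdict: terminating (-2 upstairs). 3 nonzero terms in all; added directly. Its exact value is -46838/63.

First insight: t_0 = 1/9 here, and the constant factors (prefactor 1/9) combine into one prefactor.
Term ratio: r(k) = 1 * (k-6) (k-6) (k-2) / [(k-1/3) (k+2/5) (k+1)] - rational in k. x = 1; t_0 = 1/9; negate the roots.


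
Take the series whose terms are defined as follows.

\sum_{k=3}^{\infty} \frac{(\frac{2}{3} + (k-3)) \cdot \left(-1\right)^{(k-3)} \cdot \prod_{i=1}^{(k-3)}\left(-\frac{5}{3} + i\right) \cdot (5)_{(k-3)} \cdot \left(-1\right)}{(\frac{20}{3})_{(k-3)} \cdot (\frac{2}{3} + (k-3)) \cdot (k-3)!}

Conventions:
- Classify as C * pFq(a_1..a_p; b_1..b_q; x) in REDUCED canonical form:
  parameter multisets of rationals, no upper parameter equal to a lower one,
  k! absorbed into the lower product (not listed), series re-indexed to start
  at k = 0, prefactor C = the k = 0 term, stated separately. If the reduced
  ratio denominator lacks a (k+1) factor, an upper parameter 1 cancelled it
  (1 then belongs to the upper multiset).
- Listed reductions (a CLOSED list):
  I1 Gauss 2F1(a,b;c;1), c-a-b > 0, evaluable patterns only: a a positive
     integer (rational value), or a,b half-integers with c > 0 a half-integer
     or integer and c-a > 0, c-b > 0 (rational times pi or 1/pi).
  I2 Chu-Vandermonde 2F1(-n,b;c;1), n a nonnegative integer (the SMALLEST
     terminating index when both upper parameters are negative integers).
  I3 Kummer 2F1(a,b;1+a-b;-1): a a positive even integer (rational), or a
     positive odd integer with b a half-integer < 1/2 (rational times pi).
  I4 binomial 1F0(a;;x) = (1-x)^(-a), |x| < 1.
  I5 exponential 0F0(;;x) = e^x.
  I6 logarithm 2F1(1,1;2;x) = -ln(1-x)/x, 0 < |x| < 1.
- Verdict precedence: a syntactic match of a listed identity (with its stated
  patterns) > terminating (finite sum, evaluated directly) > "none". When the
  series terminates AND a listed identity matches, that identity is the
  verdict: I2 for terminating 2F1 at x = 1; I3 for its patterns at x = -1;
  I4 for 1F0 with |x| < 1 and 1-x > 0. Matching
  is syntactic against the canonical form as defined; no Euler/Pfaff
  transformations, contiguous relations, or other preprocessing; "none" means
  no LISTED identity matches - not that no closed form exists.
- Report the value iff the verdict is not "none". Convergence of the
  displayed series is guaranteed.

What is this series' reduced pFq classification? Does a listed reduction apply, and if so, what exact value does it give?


With C = -1: the canonical form is 2F1(-\frac{2}{3}, 5; \frac{20}{3}; -1). Verdict: none here - no I1-I6 shape fits x = -1 with lower {\frac{20}{3}}.

First insight: with t_0 = -1, the running product (prefactor -1) telescopes to a rising factorial.
Step ratio: r(k) = -1 * (k-\frac{2}{3}) (k+5) / [(k+\frac{20}{3}) (k+1)] - rational in k, leading ratio -1; with t_0 = -1, classification follows.


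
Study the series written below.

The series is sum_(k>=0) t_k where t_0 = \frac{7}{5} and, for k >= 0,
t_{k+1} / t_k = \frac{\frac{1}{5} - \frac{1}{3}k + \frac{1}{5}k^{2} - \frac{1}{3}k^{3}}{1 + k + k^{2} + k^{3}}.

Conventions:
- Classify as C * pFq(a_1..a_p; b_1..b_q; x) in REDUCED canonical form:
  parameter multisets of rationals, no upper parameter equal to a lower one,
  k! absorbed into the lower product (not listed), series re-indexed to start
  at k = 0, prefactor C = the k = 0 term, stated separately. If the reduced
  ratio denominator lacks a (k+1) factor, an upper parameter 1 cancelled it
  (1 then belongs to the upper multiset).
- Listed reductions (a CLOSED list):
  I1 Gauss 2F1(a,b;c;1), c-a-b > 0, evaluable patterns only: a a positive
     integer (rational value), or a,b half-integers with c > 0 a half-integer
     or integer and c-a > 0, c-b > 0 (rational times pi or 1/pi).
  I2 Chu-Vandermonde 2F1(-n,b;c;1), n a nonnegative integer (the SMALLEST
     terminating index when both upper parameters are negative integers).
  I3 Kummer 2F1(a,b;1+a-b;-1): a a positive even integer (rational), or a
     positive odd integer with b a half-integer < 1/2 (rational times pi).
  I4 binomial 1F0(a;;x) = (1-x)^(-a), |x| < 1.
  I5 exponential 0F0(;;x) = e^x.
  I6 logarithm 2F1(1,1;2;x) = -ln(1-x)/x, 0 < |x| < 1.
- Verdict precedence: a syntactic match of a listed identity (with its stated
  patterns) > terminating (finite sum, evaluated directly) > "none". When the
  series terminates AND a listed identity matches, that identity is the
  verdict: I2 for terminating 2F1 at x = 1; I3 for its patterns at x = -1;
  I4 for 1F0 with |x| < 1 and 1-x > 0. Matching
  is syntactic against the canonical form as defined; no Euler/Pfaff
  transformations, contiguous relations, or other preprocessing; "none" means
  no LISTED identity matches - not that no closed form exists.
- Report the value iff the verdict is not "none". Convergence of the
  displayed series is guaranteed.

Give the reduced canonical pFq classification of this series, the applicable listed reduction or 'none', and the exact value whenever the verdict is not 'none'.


The tell: from the first term \frac{7}{5}: the expanded ratio factors over Q; C = 7/5, roots give parameters.
Term ratio: r(k) = -\frac{1}{3} * (k-\frac{3}{5}) / [(k+1)] ; factor over Q: parameters, x = -\frac{1}{3}, and C = \frac{7}{5}.

Prefactor \frac{7}{5}, argument -\frac{1}{3}: 1F0 with upper {-\frac{3}{5}} over lower {-}. Verdict: the binomial series (I4) applies (the 1F0 binomial series: exponent 3/5, x = -\frac{1}{3}). Its exact value is \frac{7}{5} \cdot \left(\frac{4}{3}\right)^{\frac{3}{5}}.


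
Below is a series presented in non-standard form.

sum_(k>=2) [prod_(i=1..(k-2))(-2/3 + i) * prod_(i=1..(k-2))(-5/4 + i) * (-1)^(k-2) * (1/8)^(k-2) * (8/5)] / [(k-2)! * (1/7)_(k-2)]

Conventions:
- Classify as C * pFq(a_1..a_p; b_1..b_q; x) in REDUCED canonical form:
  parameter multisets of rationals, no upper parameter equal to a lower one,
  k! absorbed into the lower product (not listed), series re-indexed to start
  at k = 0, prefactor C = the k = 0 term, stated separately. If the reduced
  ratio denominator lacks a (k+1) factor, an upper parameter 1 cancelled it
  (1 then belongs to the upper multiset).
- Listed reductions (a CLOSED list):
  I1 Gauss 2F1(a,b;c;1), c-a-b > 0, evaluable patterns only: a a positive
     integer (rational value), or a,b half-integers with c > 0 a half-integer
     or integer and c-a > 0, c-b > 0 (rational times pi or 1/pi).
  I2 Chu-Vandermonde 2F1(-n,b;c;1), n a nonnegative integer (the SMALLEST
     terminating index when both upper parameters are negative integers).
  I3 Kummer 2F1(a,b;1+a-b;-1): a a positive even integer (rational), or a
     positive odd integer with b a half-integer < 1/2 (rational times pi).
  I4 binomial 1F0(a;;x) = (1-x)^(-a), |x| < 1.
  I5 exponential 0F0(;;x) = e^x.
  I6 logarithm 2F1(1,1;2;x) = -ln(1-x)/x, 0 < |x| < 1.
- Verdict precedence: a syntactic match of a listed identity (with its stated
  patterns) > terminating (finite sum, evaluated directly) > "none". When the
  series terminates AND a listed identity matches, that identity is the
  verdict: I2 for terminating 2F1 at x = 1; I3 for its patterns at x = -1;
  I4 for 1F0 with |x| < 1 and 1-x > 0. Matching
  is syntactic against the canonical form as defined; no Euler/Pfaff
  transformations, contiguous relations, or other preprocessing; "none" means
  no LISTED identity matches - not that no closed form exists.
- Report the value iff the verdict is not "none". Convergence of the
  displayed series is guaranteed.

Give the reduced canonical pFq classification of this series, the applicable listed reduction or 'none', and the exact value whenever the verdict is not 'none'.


The tell: x = (-1/8) and the (-1)^k factor (C = 8/5) folds into the argument's sign.
Step ratio: r(k) = (-1/8) * (k-1/4) (k+1/3) / [(k+1/7) (k+1)] - rational; roots negated = parameters, x = (-1/8), C = 8/5.

Reduced: x = -1/8, 2F1, upper = {-1/4, 1/3}, lower = {1/7}, C = 8/5. Verdict: none. Every listed pattern misses the 2F1 form at -1/8, upper {-1/4, 1/3}.
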